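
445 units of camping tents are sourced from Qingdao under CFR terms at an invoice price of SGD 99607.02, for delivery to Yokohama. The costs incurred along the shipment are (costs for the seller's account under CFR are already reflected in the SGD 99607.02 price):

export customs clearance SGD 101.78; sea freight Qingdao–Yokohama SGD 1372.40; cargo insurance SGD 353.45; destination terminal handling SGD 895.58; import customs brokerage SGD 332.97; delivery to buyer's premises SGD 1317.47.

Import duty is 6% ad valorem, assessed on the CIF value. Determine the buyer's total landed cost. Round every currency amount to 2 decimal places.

CFR: the seller pays costs through ocean freight to the destination port, but not insurance.
Already in the invoice (seller's account under CFR): export clearance, freight — exclude.
CIF value = CFR price + insurance = 99607.02 + 353.45 = 99960.47
Import duty = 99960.47 × 6% = 5997.63
Buyer bears: insurance 353.45 + destination terminal 895.58 + brokerage 332.97 + delivery 1317.47 + duty 5997.63 = 8897.10
Landed cost = invoice 99607.02 + 8897.10 = 108504.12

Total landed cost: SGD 108504.12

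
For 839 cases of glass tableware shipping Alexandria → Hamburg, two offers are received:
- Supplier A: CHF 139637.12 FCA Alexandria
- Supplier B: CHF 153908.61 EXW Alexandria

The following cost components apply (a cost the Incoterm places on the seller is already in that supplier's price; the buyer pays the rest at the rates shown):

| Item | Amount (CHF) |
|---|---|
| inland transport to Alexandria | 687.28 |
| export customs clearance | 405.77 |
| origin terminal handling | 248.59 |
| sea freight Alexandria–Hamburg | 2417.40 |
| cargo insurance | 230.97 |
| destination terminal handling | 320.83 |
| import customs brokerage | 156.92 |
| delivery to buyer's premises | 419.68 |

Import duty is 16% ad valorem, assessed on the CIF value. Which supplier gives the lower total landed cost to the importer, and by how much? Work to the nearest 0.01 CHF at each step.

Supplier A is cheaper by CHF 17822.87

Supplier A (FCA):
CIF value = FCA price + origin terminal + freight + insurance = 139637.12 + 248.59 + 2417.40 + 230.97 = 142534.08
Import duty = 142534.08 × 16% = 22805.45
Buyer bears (A): 248.59 + 2417.40 + 230.97 + 320.83 + 156.92 + 419.68 = 3794.39
Landed cost (A) = invoice 139637.12 + 3794.39 + duty 22805.45 = 166236.96
Supplier B (EXW):
CIF value = EXW price + inland to port + export clearance + origin terminal + freight + insurance = 153908.61 + 687.28 + 405.77 + 248.59 + 2417.40 + 230.97 = 157898.62
Import duty = 157898.62 × 16% = 25263.78
Buyer bears (B): 687.28 + 405.77 + 248.59 + 2417.40 + 230.97 + 320.83 + 156.92 + 419.68 = 4887.44
Landed cost (B) = invoice 153908.61 + 4887.44 + duty 25263.78 = 184059.83
Difference = |166236.96 − 184059.83| = 17822.87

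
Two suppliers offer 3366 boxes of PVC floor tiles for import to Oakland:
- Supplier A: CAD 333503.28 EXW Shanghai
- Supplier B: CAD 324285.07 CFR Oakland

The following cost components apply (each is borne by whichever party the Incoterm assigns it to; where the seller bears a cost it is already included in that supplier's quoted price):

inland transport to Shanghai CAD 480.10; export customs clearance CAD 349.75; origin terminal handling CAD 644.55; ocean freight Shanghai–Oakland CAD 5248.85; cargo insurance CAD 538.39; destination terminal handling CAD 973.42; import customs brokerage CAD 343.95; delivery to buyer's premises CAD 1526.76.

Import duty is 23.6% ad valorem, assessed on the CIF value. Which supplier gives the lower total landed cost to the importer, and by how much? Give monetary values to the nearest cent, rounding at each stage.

Supplier A (EXW):
CIF value = EXW price + inland to port + export clearance + origin terminal + freight + insurance = 333503.28 + 480.10 + 349.75 + 644.55 + 5248.85 + 538.39 = 340764.92
Import duty = 340764.92 × 23.6% = 80420.52
Buyer bears (A): 480.10 + 349.75 + 644.55 + 5248.85 + 538.39 + 973.42 + 343.95 + 1526.76 = 10105.77
Landed cost (A) = invoice 333503.28 + 10105.77 + duty 80420.52 = 424029.57
Supplier B (CFR):
CIF value = CFR price + insurance = 324285.07 + 538.39 = 324823.46
Import duty = 324823.46 × 23.6% = 76658.34
Buyer bears (B): 538.39 + 973.42 + 343.95 + 1526.76 = 3382.52
Landed cost (B) = invoice 324285.07 + 3382.52 + duty 76658.34 = 404325.93
Difference = |424029.57 − 404325.93| = 19703.64

Supplier B is cheaper by CAD 19703.64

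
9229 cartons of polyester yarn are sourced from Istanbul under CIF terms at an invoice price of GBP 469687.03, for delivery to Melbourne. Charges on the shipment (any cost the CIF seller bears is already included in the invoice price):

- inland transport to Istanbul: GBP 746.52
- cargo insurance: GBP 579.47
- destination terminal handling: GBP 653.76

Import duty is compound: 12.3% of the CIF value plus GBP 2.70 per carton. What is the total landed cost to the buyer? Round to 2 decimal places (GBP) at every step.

Total landed cost: GBP 553030.59

CIF: the seller pays costs through ocean freight and marine insurance to the destination port.
Already in the invoice (seller's account under CIF): inland to port, insurance — exclude.
The CIF price already equals the CIF value: 469687.03
Ad valorem component: 469687.03 × 12.3% = 57771.50
Specific component: 9229 × 2.70 = 24918.30
Import duty = 57771.50 + 24918.30 = 82689.80
Buyer bears: destination terminal 653.76 + duty 82689.80 = 83343.56
Landed cost = invoice 469687.03 + 83343.56 = 553030.59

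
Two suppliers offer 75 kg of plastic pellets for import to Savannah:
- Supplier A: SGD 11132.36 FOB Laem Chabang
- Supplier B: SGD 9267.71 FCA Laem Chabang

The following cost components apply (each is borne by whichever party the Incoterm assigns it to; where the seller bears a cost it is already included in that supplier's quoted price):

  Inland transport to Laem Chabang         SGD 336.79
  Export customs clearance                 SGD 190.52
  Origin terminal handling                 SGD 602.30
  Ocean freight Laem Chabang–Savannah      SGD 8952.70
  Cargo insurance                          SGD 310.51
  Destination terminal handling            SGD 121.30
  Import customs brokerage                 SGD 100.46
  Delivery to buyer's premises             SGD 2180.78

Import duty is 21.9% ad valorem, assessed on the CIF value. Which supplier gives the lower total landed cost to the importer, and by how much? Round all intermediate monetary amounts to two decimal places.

Supplier A (FOB):
CIF value = FOB price + freight + insurance = 11132.36 + 8952.70 + 310.51 = 20395.57
Import duty = 20395.57 × 21.9% = 4466.63
Buyer bears (A): 8952.70 + 310.51 + 121.30 + 100.46 + 2180.78 = 11665.75
Landed cost (A) = invoice 11132.36 + 11665.75 + duty 4466.63 = 27264.74
Supplier B (FCA):
CIF value = FCA price + origin terminal + freight + insurance = 9267.71 + 602.30 + 8952.70 + 310.51 = 19133.22
Import duty = 19133.22 × 21.9% = 4190.18
Buyer bears (B): 602.30 + 8952.70 + 310.51 + 121.30 + 100.46 + 2180.78 = 12268.05
Landed cost (B) = invoice 9267.71 + 12268.05 + duty 4190.18 = 25725.94
Difference = |27264.74 − 25725.94| = 1538.80

Supplier B is cheaper by SGD 1538.80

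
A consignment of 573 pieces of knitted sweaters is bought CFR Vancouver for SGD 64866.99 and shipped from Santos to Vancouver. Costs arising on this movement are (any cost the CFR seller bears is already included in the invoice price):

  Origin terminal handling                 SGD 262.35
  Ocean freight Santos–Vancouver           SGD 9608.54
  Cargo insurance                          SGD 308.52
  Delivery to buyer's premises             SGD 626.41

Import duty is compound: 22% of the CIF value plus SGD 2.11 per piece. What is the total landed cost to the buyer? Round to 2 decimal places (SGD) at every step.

CFR: the seller pays costs through ocean freight to the destination port, but not insurance.
Already in the invoice (seller's account under CFR): origin terminal, freight — exclude.
CIF value = CFR price + insurance = 64866.99 + 308.52 = 65175.51
Ad valorem component: 65175.51 × 22% = 14338.61
Specific component: 573 × 2.11 = 1209.03
Import duty = 14338.61 + 1209.03 = 15547.64
Buyer bears: insurance 308.52 + delivery 626.41 + duty 15547.64 = 16482.57
Landed cost = invoice 64866.99 + 16482.57 = 81349.56

Total landed cost: SGD 81349.56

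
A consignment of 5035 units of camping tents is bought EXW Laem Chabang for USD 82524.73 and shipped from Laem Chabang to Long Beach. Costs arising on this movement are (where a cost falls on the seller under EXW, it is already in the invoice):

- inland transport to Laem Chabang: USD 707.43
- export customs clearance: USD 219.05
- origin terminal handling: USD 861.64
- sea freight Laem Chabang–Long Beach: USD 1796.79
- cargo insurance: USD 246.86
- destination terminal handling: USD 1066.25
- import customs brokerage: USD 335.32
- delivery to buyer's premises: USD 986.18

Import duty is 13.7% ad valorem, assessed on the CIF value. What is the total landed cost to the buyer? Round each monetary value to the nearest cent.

Total landed cost: USD 100575.09

EXW: the seller makes goods available at their premises; the buyer bears all onward costs.
CIF value = EXW price + inland to port + export clearance + origin terminal + freight + insurance = 82524.73 + 707.43 + 219.05 + 861.64 + 1796.79 + 246.86 = 86356.50
Import duty = 86356.50 × 13.7% = 11830.84
Buyer bears: inland to port 707.43 + export clearance 219.05 + origin terminal 861.64 + freight 1796.79 + insurance 246.86 + destination terminal 1066.25 + brokerage 335.32 + delivery 986.18 + duty 11830.84 = 18050.36
Landed cost = invoice 82524.73 + 18050.36 = 100575.09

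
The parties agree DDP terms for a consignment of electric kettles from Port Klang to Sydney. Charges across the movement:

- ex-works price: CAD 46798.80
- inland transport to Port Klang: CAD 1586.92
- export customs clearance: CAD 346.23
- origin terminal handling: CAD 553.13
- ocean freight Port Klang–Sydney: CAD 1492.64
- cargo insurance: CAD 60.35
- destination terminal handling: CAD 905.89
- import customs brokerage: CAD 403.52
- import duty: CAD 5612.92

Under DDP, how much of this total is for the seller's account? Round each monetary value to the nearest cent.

DDP: the seller bears all costs including import duty.
Seller's account: goods 46798.80 + inland to port 1586.92 + export clearance 346.23 + origin terminal 553.13 + freight 1492.64 + insurance 60.35 + destination terminal 905.89 + brokerage 403.52 + duty 5612.92 = 57760.40
Buyer's account: 0.00

Seller's account: CAD 57760.40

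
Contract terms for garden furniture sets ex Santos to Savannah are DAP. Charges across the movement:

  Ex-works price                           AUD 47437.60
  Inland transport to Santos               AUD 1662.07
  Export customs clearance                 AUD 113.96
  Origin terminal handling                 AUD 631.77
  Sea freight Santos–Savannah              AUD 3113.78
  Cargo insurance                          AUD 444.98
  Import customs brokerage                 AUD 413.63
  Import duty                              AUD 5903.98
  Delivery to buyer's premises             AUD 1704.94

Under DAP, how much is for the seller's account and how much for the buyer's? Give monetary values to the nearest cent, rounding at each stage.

DAP: the seller bears all costs to the named destination except import duty and clearance.
Seller's account: goods 47437.60 + inland to port 1662.07 + export clearance 113.96 + origin terminal 631.77 + freight 3113.78 + insurance 444.98 + delivery 1704.94 = 55109.10
Buyer's account: brokerage 413.63 + duty 5903.98 = 6317.61

Seller: AUD 55109.10; buyer: AUD 6317.61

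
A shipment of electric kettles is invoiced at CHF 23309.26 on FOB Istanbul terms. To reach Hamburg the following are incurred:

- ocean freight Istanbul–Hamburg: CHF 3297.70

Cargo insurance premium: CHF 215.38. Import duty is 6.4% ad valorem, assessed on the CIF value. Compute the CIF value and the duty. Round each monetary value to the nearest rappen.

CIF value: CHF 26822.34; import duty: CHF 1716.63

CIF = FOB price + freight + insurance
CIF = 23309.26 + 3297.70 + 215.38 = 26822.34
Import duty = 26822.34 × 6.4% = 1716.63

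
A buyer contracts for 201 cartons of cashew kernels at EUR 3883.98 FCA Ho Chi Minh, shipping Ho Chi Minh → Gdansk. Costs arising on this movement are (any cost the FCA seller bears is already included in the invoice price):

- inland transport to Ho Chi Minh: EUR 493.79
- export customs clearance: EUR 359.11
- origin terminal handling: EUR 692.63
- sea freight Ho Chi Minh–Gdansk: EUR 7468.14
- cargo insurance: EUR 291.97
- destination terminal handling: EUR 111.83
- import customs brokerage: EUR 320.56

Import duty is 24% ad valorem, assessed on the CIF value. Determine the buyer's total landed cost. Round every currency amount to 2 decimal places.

FCA: the seller delivers export-cleared goods to the carrier; the buyer bears costs from that point.
Already in the invoice (seller's account under FCA): inland to port, export clearance — exclude.
CIF value = FCA price + origin terminal + freight + insurance = 3883.98 + 692.63 + 7468.14 + 291.97 = 12336.72
Import duty = 12336.72 × 24% = 2960.81
Buyer bears: origin terminal 692.63 + freight 7468.14 + insurance 291.97 + destination terminal 111.83 + brokerage 320.56 + duty 2960.81 = 11845.94
Landed cost = invoice 3883.98 + 11845.94 = 15729.92

Total landed cost: EUR 15729.92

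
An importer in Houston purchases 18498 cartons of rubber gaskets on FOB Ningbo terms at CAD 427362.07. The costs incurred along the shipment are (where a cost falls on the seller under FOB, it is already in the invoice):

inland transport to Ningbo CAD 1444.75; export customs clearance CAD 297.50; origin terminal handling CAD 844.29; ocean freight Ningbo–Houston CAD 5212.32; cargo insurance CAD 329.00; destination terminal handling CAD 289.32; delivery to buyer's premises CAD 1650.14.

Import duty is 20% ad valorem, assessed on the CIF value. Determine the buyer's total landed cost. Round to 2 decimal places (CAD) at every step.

Total landed cost: CAD 521423.53

FOB: the seller bears costs until goods are on board at the origin port; the buyer bears freight, insurance and all costs thereafter.
Already in the invoice (seller's account under FOB): inland to port, export clearance, origin terminal — exclude.
CIF value = FOB price + freight + insurance = 427362.07 + 5212.32 + 329.00 = 432903.39
Import duty = 432903.39 × 20% = 86580.68
Buyer bears: freight 5212.32 + insurance 329.00 + destination terminal 289.32 + delivery 1650.14 + duty 86580.68 = 94061.46
Landed cost = invoice 427362.07 + 94061.46 = 521423.53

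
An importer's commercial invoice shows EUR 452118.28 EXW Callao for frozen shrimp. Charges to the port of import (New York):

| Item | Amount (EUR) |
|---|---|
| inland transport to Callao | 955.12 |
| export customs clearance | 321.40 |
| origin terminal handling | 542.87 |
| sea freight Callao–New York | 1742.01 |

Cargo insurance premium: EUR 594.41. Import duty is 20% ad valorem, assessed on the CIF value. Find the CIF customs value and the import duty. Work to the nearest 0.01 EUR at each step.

CIF = EXW price + pre-shipment costs + freight + insurance
CIF = 452118.28 + 955.12 + 321.40 + 542.87 + 1742.01 + 594.41 = 456274.09
Import duty = 456274.09 × 20% = 91254.82

CIF value: EUR 456274.09; import duty: EUR 91254.82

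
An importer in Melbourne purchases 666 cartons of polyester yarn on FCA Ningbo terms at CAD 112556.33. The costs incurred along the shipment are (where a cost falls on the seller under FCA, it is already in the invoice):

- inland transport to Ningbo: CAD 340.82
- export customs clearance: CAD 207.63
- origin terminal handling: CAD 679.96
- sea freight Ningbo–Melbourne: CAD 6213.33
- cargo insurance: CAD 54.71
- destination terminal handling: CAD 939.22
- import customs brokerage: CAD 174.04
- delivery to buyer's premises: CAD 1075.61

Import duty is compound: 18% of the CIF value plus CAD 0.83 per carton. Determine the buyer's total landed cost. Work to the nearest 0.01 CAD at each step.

FCA: the seller delivers export-cleared goods to the carrier; the buyer bears costs from that point.
Already in the invoice (seller's account under FCA): inland to port, export clearance — exclude.
CIF value = FCA price + origin terminal + freight + insurance = 112556.33 + 679.96 + 6213.33 + 54.71 = 119504.33
Ad valorem component: 119504.33 × 18% = 21510.78
Specific component: 666 × 0.83 = 552.78
Import duty = 21510.78 + 552.78 = 22063.56
Buyer bears: origin terminal 679.96 + freight 6213.33 + insurance 54.71 + destination terminal 939.22 + brokerage 174.04 + delivery 1075.61 + duty 22063.56 = 31200.43
Landed cost = invoice 112556.33 + 31200.43 = 143756.76

Total landed cost: CAD 143756.76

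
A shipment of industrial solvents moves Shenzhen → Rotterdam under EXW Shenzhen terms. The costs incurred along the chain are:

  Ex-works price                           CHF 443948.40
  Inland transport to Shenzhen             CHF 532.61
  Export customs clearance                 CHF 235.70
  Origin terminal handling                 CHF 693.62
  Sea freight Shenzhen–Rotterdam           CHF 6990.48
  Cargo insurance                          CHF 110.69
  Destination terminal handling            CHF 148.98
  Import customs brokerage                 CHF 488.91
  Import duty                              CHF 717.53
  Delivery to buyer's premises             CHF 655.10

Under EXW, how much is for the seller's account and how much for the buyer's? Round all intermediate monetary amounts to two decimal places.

EXW: the seller makes goods available at their premises; the buyer bears all onward costs.
Seller's account: goods 443948.40 = 443948.40
Buyer's account: inland to port 532.61 + export clearance 235.70 + origin terminal 693.62 + freight 6990.48 + insurance 110.69 + destination terminal 148.98 + brokerage 488.91 + duty 717.53 + delivery 655.10 = 10573.62

Seller: CHF 443948.40; buyer: CHF 10573.62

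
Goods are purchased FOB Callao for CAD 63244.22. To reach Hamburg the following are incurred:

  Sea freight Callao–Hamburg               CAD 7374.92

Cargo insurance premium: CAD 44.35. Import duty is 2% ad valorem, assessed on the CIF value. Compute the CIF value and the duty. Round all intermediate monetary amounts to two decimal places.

CIF value: CAD 70663.49; import duty: CAD 1413.27

CIF = FOB price + freight + insurance
CIF = 63244.22 + 7374.92 + 44.35 = 70663.49
Import duty = 70663.49 × 2% = 1413.27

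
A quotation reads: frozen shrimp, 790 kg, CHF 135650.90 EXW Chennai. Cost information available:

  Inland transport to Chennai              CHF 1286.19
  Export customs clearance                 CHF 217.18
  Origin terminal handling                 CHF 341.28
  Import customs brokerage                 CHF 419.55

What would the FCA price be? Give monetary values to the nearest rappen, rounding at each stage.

FCA price: CHF 137154.27

Not relevant to the conversion: brokerage, origin terminal — on the buyer under both terms; not part of either seller's price.
From EXW to FCA, the seller additionally bears: inland to port, export clearance.
FCA price = 135650.90 + 1286.19 + 217.18 = 137154.27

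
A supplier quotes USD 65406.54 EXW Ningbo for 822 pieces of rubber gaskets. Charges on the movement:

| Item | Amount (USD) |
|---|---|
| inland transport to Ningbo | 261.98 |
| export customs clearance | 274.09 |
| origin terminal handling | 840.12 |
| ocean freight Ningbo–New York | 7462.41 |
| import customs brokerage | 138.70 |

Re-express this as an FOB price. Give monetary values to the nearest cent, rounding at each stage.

Not relevant to the conversion: freight, brokerage — on the buyer under both terms; not part of either seller's price.
From EXW to FOB, the seller additionally bears: inland to port, export clearance, origin terminal.
FOB price = 65406.54 + 261.98 + 274.09 + 840.12 = 66782.73

FOB price: USD 66782.73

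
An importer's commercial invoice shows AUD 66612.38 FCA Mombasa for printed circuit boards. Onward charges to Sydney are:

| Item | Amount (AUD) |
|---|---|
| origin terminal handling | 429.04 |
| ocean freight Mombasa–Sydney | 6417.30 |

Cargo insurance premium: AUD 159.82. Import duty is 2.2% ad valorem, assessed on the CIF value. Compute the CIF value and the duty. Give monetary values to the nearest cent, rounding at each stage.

CIF value: AUD 73618.54; import duty: AUD 1619.61

CIF = FCA price + pre-shipment costs + freight + insurance
CIF = 66612.38 + 429.04 + 6417.30 + 159.82 = 73618.54
Import duty = 73618.54 × 2.2% = 1619.61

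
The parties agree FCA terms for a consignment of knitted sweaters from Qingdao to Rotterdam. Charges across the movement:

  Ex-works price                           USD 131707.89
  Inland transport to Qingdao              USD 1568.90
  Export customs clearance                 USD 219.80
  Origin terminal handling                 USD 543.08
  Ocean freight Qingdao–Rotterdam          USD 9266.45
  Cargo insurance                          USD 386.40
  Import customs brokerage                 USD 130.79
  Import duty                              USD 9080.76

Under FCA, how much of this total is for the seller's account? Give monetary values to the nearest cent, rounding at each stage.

Seller's account: USD 133496.59

FCA: the seller delivers export-cleared goods to the carrier; the buyer bears costs from that point.
Seller's account: goods 131707.89 + inland to port 1568.90 + export clearance 219.80 = 133496.59
Buyer's account: origin terminal 543.08 + freight 9266.45 + insurance 386.40 + brokerage 130.79 + duty 9080.76 = 19407.48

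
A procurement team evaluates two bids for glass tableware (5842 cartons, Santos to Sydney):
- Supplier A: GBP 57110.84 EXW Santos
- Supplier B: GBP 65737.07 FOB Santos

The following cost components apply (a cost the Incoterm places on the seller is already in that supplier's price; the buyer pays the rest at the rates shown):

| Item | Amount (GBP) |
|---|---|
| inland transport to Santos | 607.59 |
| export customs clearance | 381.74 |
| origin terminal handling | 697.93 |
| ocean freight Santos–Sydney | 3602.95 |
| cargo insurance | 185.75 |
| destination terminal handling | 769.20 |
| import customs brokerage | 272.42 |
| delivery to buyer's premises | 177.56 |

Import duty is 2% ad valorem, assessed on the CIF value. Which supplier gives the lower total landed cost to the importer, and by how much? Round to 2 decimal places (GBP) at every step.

Supplier A (EXW):
CIF value = EXW price + inland to port + export clearance + origin terminal + freight + insurance = 57110.84 + 607.59 + 381.74 + 697.93 + 3602.95 + 185.75 = 62586.80
Import duty = 62586.80 × 2% = 1251.74
Buyer bears (A): 607.59 + 381.74 + 697.93 + 3602.95 + 185.75 + 769.20 + 272.42 + 177.56 = 6695.14
Landed cost (A) = invoice 57110.84 + 6695.14 + duty 1251.74 = 65057.72
Supplier B (FOB):
CIF value = FOB price + freight + insurance = 65737.07 + 3602.95 + 185.75 = 69525.77
Import duty = 69525.77 × 2% = 1390.52
Buyer bears (B): 3602.95 + 185.75 + 769.20 + 272.42 + 177.56 = 5007.88
Landed cost (B) = invoice 65737.07 + 5007.88 + duty 1390.52 = 72135.47
Difference = |65057.72 − 72135.47| = 7077.75

Supplier A is cheaper by GBP 7077.75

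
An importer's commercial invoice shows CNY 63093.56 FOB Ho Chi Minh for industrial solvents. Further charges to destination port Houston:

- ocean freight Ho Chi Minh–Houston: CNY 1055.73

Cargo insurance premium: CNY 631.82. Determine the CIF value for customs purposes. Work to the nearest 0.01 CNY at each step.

CIF value: CNY 64781.11

CIF = FOB price + freight + insurance
CIF = 63093.56 + 1055.73 + 631.82 = 64781.11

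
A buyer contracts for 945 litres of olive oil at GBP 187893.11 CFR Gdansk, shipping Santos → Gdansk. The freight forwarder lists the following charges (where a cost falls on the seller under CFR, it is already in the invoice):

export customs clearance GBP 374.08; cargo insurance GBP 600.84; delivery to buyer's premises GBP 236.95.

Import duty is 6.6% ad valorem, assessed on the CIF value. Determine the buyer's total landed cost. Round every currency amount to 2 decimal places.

Total landed cost: GBP 201171.50

CFR: the seller pays costs through ocean freight to the destination port, but not insurance.
Already in the invoice (seller's account under CFR): export clearance — exclude.
CIF value = CFR price + insurance = 187893.11 + 600.84 = 188493.95
Import duty = 188493.95 × 6.6% = 12440.60
Buyer bears: insurance 600.84 + delivery 236.95 + duty 12440.60 = 13278.39
Landed cost = invoice 187893.11 + 13278.39 = 201171.50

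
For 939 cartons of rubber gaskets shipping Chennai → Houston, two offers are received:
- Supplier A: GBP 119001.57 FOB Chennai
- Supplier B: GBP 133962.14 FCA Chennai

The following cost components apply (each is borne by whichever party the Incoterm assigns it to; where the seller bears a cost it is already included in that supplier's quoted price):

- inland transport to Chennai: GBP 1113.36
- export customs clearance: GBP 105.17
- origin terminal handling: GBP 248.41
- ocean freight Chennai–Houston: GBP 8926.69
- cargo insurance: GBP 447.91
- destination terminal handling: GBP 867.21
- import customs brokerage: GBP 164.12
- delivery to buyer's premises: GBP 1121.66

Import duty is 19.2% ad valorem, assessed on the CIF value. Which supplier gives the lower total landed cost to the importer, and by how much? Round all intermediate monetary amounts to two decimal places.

Supplier A is cheaper by GBP 18129.11

Supplier A (FOB):
CIF value = FOB price + freight + insurance = 119001.57 + 8926.69 + 447.91 = 128376.17
Import duty = 128376.17 × 19.2% = 24648.22
Buyer bears (A): 8926.69 + 447.91 + 867.21 + 164.12 + 1121.66 = 11527.59
Landed cost (A) = invoice 119001.57 + 11527.59 + duty 24648.22 = 155177.38
Supplier B (FCA):
CIF value = FCA price + origin terminal + freight + insurance = 133962.14 + 248.41 + 8926.69 + 447.91 = 143585.15
Import duty = 143585.15 × 19.2% = 27568.35
Buyer bears (B): 248.41 + 8926.69 + 447.91 + 867.21 + 164.12 + 1121.66 = 11776.00
Landed cost (B) = invoice 133962.14 + 11776.00 + duty 27568.35 = 173306.49
Difference = |155177.38 − 173306.49| = 18129.11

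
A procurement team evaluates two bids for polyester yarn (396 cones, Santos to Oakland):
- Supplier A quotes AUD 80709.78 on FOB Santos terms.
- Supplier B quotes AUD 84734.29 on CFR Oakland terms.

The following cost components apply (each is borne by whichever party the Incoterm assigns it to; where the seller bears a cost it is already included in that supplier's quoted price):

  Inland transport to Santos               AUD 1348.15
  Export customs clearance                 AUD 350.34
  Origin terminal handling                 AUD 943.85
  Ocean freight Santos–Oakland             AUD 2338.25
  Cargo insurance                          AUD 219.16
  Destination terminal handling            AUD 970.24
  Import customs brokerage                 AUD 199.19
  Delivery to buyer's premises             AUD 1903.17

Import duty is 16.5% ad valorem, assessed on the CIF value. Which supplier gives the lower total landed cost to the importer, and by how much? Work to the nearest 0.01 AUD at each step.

Supplier A is cheaper by AUD 1964.49

Supplier A (FOB):
CIF value = FOB price + freight + insurance = 80709.78 + 2338.25 + 219.16 = 83267.19
Import duty = 83267.19 × 16.5% = 13739.09
Buyer bears (A): 2338.25 + 219.16 + 970.24 + 199.19 + 1903.17 = 5630.01
Landed cost (A) = invoice 80709.78 + 5630.01 + duty 13739.09 = 100078.88
Supplier B (CFR):
CIF value = CFR price + insurance = 84734.29 + 219.16 = 84953.45
Import duty = 84953.45 × 16.5% = 14017.32
Buyer bears (B): 219.16 + 970.24 + 199.19 + 1903.17 = 3291.76
Landed cost (B) = invoice 84734.29 + 3291.76 + duty 14017.32 = 102043.37
Difference = |100078.88 − 102043.37| = 1964.49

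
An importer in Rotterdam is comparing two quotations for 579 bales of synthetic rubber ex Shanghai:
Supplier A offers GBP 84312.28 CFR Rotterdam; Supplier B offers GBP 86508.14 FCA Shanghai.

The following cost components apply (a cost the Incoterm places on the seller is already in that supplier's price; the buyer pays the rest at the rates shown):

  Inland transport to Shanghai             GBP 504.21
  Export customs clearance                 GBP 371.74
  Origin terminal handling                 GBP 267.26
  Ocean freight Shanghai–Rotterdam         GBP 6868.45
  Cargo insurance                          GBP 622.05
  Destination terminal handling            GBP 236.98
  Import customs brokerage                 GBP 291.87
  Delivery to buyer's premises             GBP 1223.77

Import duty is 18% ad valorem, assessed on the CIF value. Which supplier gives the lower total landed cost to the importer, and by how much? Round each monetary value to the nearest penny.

Supplier A is cheaper by GBP 11011.25

Supplier A (CFR):
CIF value = CFR price + insurance = 84312.28 + 622.05 = 84934.33
Import duty = 84934.33 × 18% = 15288.18
Buyer bears (A): 622.05 + 236.98 + 291.87 + 1223.77 = 2374.67
Landed cost (A) = invoice 84312.28 + 2374.67 + duty 15288.18 = 101975.13
Supplier B (FCA):
CIF value = FCA price + origin terminal + freight + insurance = 86508.14 + 267.26 + 6868.45 + 622.05 = 94265.90
Import duty = 94265.90 × 18% = 16967.86
Buyer bears (B): 267.26 + 6868.45 + 622.05 + 236.98 + 291.87 + 1223.77 = 9510.38
Landed cost (B) = invoice 86508.14 + 9510.38 + duty 16967.86 = 112986.38
Difference = |101975.13 − 112986.38| = 11011.25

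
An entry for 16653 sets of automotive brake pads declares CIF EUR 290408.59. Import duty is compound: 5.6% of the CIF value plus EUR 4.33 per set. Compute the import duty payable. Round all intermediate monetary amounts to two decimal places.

Ad valorem component: 290408.59 × 5.6% = 16262.88
Specific component: 16653 × 4.33 = 72107.49
Import duty = 16262.88 + 72107.49 = 88370.37

Import duty: EUR 88370.37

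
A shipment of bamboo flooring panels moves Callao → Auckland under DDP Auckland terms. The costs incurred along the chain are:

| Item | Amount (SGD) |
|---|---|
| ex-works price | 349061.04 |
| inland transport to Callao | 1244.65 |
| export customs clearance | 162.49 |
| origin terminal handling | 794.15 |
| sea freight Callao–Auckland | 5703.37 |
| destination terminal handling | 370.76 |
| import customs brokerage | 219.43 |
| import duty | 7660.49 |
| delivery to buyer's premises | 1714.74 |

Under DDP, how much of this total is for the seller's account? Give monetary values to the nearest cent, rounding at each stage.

Seller's account: SGD 366931.12

DDP: the seller bears all costs including import duty.
Seller's account: goods 349061.04 + inland to port 1244.65 + export clearance 162.49 + origin terminal 794.15 + freight 5703.37 + destination terminal 370.76 + brokerage 219.43 + duty 7660.49 + delivery 1714.74 = 366931.12
Buyer's account: 0.00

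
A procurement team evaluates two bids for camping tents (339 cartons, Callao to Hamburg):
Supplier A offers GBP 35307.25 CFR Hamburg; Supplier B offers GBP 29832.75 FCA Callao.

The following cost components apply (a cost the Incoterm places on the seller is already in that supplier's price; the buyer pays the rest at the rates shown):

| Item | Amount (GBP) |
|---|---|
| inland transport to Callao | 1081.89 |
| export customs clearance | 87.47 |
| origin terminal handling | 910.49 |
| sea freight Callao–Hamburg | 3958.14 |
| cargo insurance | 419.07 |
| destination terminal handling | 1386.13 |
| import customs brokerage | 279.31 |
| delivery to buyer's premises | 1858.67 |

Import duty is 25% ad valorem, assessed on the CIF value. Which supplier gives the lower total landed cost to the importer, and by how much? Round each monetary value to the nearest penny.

Supplier B is cheaper by GBP 757.34

Supplier A (CFR):
CIF value = CFR price + insurance = 35307.25 + 419.07 = 35726.32
Import duty = 35726.32 × 25% = 8931.58
Buyer bears (A): 419.07 + 1386.13 + 279.31 + 1858.67 = 3943.18
Landed cost (A) = invoice 35307.25 + 3943.18 + duty 8931.58 = 48182.01
Supplier B (FCA):
CIF value = FCA price + origin terminal + freight + insurance = 29832.75 + 910.49 + 3958.14 + 419.07 = 35120.45
Import duty = 35120.45 × 25% = 8780.11
Buyer bears (B): 910.49 + 3958.14 + 419.07 + 1386.13 + 279.31 + 1858.67 = 8811.81
Landed cost (B) = invoice 29832.75 + 8811.81 + duty 8780.11 = 47424.67
Difference = |48182.01 − 47424.67| = 757.34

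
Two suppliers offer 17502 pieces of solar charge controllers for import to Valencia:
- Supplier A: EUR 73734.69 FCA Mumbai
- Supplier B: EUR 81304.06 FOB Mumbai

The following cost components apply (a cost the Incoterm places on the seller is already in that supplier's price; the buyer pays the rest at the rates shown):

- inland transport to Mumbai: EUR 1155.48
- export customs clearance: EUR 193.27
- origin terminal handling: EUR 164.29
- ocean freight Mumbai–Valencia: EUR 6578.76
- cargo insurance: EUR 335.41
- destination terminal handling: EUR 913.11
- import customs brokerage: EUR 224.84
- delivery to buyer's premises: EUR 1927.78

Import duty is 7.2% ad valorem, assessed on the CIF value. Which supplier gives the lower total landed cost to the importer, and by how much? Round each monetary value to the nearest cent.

Supplier A (FCA):
CIF value = FCA price + origin terminal + freight + insurance = 73734.69 + 164.29 + 6578.76 + 335.41 = 80813.15
Import duty = 80813.15 × 7.2% = 5818.55
Buyer bears (A): 164.29 + 6578.76 + 335.41 + 913.11 + 224.84 + 1927.78 = 10144.19
Landed cost (A) = invoice 73734.69 + 10144.19 + duty 5818.55 = 89697.43
Supplier B (FOB):
CIF value = FOB price + freight + insurance = 81304.06 + 6578.76 + 335.41 = 88218.23
Import duty = 88218.23 × 7.2% = 6351.71
Buyer bears (B): 6578.76 + 335.41 + 913.11 + 224.84 + 1927.78 = 9979.90
Landed cost (B) = invoice 81304.06 + 9979.90 + duty 6351.71 = 97635.67
Difference = |89697.43 − 97635.67| = 7938.24

Supplier A is cheaper by EUR 7938.24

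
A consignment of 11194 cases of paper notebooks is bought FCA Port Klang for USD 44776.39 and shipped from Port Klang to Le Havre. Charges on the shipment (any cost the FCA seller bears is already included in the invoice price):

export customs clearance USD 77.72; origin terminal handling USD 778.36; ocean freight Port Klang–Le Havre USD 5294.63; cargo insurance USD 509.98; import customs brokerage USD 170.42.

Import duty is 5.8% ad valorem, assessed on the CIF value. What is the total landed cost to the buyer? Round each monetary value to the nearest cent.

Total landed cost: USD 54508.62

FCA: the seller delivers export-cleared goods to the carrier; the buyer bears costs from that point.
Already in the invoice (seller's account under FCA): export clearance — exclude.
CIF value = FCA price + origin terminal + freight + insurance = 44776.39 + 778.36 + 5294.63 + 509.98 = 51359.36
Import duty = 51359.36 × 5.8% = 2978.84
Buyer bears: origin terminal 778.36 + freight 5294.63 + insurance 509.98 + brokerage 170.42 + duty 2978.84 = 9732.23
Landed cost = invoice 44776.39 + 9732.23 = 54508.62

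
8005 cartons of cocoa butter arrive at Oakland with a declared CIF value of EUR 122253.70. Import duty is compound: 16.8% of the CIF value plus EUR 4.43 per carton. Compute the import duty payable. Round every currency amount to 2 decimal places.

Import duty: EUR 56000.77

Ad valorem component: 122253.70 × 16.8% = 20538.62
Specific component: 8005 × 4.43 = 35462.15
Import duty = 20538.62 + 35462.15 = 56000.77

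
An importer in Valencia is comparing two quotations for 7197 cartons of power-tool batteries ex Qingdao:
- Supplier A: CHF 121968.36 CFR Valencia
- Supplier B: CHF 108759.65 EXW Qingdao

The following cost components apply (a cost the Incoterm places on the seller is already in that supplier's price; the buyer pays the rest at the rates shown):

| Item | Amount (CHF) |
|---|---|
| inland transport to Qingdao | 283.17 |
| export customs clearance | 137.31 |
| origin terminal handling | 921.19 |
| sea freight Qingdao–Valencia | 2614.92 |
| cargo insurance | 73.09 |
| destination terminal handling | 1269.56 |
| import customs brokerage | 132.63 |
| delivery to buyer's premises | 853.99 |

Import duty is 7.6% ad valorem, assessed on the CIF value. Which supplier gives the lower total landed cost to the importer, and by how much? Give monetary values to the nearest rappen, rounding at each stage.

Supplier A (CFR):
CIF value = CFR price + insurance = 121968.36 + 73.09 = 122041.45
Import duty = 122041.45 × 7.6% = 9275.15
Buyer bears (A): 73.09 + 1269.56 + 132.63 + 853.99 = 2329.27
Landed cost (A) = invoice 121968.36 + 2329.27 + duty 9275.15 = 133572.78
Supplier B (EXW):
CIF value = EXW price + inland to port + export clearance + origin terminal + freight + insurance = 108759.65 + 283.17 + 137.31 + 921.19 + 2614.92 + 73.09 = 112789.33
Import duty = 112789.33 × 7.6% = 8571.99
Buyer bears (B): 283.17 + 137.31 + 921.19 + 2614.92 + 73.09 + 1269.56 + 132.63 + 853.99 = 6285.86
Landed cost (B) = invoice 108759.65 + 6285.86 + duty 8571.99 = 123617.50
Difference = |133572.78 − 123617.50| = 9955.28

Supplier B is cheaper by CHF 9955.28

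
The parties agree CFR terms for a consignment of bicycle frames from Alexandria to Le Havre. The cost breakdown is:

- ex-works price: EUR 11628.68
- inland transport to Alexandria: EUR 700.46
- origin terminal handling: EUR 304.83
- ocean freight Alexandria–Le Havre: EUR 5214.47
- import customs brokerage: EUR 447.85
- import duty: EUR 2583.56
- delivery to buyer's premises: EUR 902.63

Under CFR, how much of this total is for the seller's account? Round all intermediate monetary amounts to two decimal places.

Seller's account: EUR 17848.44

CFR: the seller pays costs through ocean freight to the destination port, but not insurance.
Seller's account: goods 11628.68 + inland to port 700.46 + origin terminal 304.83 + freight 5214.47 = 17848.44
Buyer's account: brokerage 447.85 + duty 2583.56 + delivery 902.63 = 3934.04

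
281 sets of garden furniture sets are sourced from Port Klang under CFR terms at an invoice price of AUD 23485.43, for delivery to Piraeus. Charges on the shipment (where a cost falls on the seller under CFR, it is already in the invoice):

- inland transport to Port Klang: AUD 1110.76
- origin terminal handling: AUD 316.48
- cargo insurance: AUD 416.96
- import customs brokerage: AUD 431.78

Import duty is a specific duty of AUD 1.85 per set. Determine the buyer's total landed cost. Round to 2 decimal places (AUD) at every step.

Total landed cost: AUD 24854.02

CFR: the seller pays costs through ocean freight to the destination port, but not insurance.
Already in the invoice (seller's account under CFR): inland to port, origin terminal — exclude.
CIF value = CFR price + insurance = 23485.43 + 416.96 = 23902.39
Import duty = 281 × 1.85 = 519.85
Buyer bears: insurance 416.96 + brokerage 431.78 + duty 519.85 = 1368.59
Landed cost = invoice 23485.43 + 1368.59 = 24854.02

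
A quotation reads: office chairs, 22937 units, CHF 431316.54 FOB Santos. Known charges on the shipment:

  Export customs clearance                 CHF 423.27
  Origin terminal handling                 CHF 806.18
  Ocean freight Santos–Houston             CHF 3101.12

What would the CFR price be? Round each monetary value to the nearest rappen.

CFR price: CHF 434417.66

Not relevant to the conversion: origin terminal, export clearance — on the seller under both FOB and CFR; already in the FOB price and stays in the CFR price.
From FOB to CFR, the seller additionally bears: freight.
CFR price = 431316.54 + 3101.12 = 434417.66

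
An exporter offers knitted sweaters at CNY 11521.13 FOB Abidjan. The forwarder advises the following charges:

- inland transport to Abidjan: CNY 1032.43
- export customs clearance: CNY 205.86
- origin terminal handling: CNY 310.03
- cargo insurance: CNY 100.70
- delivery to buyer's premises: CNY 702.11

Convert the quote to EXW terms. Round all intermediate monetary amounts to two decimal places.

EXW price: CNY 9972.81

Not relevant to the conversion: insurance, delivery — on the buyer under both terms; not part of either seller's price.
From FOB to EXW, the seller no longer bears: inland to port, export clearance, origin terminal.
EXW price = 11521.13 − 1032.43 − 205.86 − 310.03 = 9972.81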